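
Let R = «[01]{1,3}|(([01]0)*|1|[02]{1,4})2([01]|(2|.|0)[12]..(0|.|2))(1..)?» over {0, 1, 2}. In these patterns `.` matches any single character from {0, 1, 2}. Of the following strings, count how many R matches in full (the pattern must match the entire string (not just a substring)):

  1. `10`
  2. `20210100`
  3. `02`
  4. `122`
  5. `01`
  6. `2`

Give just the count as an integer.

2

1 → match
2 → no match
3 → no match
4 → no match
5 → match
6 → no match
Total matched: 2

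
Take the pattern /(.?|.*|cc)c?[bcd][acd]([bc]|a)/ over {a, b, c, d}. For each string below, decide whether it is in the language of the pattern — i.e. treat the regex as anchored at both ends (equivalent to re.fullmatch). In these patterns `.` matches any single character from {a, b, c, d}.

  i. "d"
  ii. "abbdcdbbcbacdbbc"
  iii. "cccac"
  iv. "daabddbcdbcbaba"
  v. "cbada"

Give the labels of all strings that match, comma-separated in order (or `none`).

i → no match
ii → no match
iii → match
iv → no match
v → no match

iii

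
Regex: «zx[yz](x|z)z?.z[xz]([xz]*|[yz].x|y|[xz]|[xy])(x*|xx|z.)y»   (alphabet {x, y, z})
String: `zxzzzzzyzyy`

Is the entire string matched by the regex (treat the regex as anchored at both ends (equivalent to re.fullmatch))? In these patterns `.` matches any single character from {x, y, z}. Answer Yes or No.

Yes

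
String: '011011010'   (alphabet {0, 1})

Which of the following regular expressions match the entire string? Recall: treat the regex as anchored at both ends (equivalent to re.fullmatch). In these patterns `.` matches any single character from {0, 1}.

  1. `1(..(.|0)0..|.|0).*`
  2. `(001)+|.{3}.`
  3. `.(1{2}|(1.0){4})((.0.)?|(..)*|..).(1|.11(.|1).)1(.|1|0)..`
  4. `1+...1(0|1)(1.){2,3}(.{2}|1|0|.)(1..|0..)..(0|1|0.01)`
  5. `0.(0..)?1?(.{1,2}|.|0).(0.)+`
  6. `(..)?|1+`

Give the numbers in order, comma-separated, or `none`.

3

1 → no match — must start with '1'
2 → no match
3 → match
4 → no match — must start with '1'
5 → no match
6 → no match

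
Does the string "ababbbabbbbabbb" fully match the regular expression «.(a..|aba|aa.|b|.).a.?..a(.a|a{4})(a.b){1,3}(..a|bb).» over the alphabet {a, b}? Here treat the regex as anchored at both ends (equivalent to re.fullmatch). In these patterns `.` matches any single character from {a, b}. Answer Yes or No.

No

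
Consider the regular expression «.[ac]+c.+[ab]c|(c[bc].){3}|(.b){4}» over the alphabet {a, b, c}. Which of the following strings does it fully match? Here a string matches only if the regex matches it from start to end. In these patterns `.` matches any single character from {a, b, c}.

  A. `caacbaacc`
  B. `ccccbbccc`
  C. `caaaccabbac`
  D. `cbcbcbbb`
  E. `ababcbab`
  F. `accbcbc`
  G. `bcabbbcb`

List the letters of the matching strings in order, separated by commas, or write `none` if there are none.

B, C, D, E, F

A → no match
B → match
C → match
D → match
E → match
F → match
G → no match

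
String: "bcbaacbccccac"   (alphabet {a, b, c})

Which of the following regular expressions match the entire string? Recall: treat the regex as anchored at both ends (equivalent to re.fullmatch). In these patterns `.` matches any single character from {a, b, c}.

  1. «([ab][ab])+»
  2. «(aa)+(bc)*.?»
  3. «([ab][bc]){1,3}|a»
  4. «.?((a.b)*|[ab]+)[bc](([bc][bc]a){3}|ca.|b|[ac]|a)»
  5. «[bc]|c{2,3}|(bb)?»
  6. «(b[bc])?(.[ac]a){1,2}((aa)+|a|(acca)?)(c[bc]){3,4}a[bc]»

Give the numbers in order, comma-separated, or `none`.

1 → no match
2 → no match — must start with "aa"
3 → no match
4 → no match
5 → no match
6 → match

6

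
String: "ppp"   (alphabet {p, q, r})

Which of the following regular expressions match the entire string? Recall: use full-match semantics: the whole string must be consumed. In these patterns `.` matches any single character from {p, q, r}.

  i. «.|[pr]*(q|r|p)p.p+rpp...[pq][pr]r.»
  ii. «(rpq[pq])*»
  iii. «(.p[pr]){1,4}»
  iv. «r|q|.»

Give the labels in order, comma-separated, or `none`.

iii

i → no match
ii → no match
iii → match
iv → no match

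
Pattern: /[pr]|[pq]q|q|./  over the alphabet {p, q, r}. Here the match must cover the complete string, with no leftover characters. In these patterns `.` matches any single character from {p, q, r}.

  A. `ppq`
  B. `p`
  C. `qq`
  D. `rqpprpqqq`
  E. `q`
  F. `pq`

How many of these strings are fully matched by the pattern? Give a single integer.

A. `ppq` → no match
B. `p` → match
C. `qq` → match
D. `rqpprpqqq` → no match
E. `q` → match
F. `pq` → match
Total matched: 4

4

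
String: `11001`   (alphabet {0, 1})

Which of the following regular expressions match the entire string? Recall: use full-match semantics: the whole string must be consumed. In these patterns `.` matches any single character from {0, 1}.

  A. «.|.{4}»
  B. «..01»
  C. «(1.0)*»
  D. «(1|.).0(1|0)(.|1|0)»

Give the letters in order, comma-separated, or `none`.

A → no match
B → no match
C → no match
D → match

D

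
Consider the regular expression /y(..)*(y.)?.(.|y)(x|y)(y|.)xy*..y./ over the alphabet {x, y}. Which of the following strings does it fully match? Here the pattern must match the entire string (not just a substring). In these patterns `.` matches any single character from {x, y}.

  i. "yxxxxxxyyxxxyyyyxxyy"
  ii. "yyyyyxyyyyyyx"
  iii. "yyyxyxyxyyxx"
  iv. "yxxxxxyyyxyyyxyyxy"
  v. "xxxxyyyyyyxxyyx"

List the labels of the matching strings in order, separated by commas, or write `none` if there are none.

i → match
ii → match
iii → no match
iv → no match
v → no match — must start with "y"

i, ii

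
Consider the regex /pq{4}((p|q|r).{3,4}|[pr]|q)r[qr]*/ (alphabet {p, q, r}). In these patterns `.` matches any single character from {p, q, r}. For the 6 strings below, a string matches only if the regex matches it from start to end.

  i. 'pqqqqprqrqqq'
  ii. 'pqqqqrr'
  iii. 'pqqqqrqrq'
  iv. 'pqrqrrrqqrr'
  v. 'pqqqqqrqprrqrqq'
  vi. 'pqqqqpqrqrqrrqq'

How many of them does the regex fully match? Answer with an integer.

4

i → match
ii → match
iii → no match
iv → no match
v → match
vi → match
Total matched: 4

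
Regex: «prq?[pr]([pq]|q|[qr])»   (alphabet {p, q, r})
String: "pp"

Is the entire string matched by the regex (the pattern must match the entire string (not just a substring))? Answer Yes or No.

Every match must start with "pr", but "pp" does not.

No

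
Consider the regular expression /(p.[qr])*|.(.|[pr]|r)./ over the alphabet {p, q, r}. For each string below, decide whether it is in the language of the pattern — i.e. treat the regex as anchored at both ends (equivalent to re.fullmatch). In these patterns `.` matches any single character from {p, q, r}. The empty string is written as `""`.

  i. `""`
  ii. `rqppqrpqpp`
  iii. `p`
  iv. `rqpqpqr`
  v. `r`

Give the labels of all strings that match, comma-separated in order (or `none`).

i. `""` → match
ii. `rqppqrpqpp` → no match
iii. `p` → no match
iv. `rqpqpqr` → no match
v. `r` → no match

i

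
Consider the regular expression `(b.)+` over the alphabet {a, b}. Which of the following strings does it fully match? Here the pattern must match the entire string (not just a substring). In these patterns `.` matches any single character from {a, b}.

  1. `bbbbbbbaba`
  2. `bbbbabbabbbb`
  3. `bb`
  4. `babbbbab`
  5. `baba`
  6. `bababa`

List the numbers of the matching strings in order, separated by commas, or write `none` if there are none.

1 → match
2 → no match
3 → match
4 → no match
5 → match
6 → match

1, 3, 5, 6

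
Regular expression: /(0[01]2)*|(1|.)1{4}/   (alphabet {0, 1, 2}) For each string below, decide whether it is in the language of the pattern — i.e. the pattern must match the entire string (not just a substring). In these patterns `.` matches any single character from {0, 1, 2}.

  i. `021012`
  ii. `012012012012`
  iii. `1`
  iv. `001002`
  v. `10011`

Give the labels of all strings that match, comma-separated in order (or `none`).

i → no match
ii → match
iii → no match
iv → no match
v → no match

ii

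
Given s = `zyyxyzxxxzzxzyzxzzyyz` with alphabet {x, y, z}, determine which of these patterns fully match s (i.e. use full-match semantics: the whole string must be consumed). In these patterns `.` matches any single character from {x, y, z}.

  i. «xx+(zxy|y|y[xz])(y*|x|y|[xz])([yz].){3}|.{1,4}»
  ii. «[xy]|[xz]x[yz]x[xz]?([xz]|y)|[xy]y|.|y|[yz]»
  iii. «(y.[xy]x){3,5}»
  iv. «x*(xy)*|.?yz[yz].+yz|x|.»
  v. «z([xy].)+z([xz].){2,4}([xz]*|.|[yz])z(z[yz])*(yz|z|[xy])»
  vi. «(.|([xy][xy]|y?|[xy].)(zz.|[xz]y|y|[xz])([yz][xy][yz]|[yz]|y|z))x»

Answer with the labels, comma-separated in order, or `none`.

v

i → no match
ii → no match
iii → no match — must start with `y`
iv → no match
v → match
vi → no match — must end with `x`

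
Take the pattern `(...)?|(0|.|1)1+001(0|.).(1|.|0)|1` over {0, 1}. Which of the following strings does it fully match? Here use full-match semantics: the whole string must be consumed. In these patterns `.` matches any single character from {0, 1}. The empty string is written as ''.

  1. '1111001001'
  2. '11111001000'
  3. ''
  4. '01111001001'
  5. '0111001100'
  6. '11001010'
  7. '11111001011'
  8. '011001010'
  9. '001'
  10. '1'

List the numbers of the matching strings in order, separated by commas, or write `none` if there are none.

1. '1111001001' → match
2. '11111001000' → match
3. '' → match
4. '01111001001' → match
5. '0111001100' → match
6. '11001010' → match
7. '11111001011' → match
8. '011001010' → match
9. '001' → match
10. '1' → match

1, 2, 3, 4, 5, 6, 7, 8, 9, 10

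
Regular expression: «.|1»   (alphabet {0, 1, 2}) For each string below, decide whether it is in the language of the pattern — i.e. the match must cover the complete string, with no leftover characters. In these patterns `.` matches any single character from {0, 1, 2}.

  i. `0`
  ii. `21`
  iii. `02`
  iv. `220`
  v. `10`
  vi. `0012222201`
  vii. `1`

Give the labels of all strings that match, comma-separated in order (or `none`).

i → match
ii → no match
iii → no match
iv → no match
v → no match
vi → no match
vii → match

i, vii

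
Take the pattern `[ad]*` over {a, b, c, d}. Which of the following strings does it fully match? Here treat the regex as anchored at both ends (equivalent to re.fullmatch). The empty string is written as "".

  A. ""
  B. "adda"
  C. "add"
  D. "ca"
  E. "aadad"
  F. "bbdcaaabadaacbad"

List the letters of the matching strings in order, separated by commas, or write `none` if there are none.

A, B, C, E

A → match
B → match
C → match
D → no match
E → match
F → no match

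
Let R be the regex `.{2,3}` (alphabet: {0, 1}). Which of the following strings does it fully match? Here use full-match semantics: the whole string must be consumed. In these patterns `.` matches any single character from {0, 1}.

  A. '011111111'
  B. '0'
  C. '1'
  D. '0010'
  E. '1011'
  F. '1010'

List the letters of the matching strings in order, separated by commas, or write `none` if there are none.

A. '011111111' → no match
B. '0' → no match
C. '1' → no match
D. '0010' → no match
E. '1011' → no match
F. '1010' → no match

none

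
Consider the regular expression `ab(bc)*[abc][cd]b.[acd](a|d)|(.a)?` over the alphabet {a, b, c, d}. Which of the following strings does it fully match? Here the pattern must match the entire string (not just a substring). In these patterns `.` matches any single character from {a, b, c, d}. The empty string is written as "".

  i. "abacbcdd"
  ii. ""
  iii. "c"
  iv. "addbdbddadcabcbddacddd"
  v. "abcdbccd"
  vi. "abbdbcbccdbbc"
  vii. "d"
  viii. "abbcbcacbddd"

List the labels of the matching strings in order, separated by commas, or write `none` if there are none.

i → match
ii → match
iii → no match
iv → no match
v → match
vi → no match
vii → no match
viii → match

i, ii, v, viii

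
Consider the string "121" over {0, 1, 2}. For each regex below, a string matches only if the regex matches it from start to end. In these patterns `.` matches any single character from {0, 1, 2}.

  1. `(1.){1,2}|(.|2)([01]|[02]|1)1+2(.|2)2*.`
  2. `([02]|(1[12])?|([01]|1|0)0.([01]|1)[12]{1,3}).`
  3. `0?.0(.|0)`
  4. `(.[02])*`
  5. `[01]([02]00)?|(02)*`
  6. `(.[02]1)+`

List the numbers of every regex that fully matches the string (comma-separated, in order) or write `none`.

1 → no match
2 → match
3 → no match
4 → no match
5 → no match
6 → match

2, 6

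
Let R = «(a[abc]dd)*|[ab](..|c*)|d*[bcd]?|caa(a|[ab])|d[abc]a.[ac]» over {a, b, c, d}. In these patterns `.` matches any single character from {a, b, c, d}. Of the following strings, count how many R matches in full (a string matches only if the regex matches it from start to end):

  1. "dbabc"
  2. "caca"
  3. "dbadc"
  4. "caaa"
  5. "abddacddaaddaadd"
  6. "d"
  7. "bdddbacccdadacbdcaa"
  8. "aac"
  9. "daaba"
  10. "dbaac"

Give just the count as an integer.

1 → match
2 → no match
3 → match
4 → match
5 → match
6 → match
7 → no match
8 → match
9 → match
10 → match
Total matched: 8

8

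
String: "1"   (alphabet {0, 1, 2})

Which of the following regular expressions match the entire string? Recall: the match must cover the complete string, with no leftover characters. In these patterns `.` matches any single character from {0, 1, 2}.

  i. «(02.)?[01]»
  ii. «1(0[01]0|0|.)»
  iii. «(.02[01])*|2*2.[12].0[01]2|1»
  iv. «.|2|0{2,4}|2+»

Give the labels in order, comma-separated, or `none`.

i, iii, iv

i → match
ii → no match
iii → match
iv → match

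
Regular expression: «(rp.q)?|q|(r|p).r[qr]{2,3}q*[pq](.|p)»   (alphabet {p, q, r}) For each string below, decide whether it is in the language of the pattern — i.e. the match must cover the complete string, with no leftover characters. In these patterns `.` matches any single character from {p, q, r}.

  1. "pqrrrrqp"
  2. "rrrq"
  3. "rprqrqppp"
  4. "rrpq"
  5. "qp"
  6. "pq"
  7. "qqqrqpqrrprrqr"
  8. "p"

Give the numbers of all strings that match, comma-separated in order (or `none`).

1 → match
2 → no match
3 → no match
4 → no match
5 → no match
6 → no match
7 → no match
8 → no match

1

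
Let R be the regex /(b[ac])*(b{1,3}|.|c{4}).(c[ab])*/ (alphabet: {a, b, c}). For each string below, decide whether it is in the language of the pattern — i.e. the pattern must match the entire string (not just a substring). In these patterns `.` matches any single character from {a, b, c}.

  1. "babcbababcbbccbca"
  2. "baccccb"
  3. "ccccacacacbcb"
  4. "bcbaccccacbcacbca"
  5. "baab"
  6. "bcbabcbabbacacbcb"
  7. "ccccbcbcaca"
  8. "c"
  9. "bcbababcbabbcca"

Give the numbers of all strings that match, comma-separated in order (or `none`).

1 → match
2. "baccccb" → match
3 → match
4 → match
5. "baab" → match
6 → match
7. "ccccbcbcaca" → match
8. "c" → no match
9 → match

1, 2, 3, 4, 5, 6, 7, 9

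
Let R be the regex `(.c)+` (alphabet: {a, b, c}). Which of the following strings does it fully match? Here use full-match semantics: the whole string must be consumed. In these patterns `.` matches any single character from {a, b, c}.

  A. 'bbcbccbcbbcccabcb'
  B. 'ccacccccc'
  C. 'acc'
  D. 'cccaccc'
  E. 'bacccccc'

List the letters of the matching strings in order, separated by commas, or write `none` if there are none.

none

A → no match — must end with 'c'
B → no match
C → no match
D → no match
E → no match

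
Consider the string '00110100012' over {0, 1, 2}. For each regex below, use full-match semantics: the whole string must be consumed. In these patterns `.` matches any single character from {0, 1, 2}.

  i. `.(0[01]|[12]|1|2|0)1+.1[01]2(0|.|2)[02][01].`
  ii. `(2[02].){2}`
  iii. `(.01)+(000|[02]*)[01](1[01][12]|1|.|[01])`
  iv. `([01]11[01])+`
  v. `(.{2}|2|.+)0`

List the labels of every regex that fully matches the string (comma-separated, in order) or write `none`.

i → no match
ii → no match — must start with '2'
iii → match
iv → no match
v → no match — must end with '0'

iii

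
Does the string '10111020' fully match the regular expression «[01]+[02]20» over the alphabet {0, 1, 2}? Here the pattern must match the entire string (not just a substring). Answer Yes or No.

Yes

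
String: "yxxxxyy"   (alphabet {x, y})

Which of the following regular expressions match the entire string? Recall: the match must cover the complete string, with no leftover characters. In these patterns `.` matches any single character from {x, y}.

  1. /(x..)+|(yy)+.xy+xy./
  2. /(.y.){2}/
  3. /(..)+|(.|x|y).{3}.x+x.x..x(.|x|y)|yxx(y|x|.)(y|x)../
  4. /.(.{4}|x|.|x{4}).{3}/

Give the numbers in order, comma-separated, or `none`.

3

1 → no match
2 → no match
3 → match
4 → no match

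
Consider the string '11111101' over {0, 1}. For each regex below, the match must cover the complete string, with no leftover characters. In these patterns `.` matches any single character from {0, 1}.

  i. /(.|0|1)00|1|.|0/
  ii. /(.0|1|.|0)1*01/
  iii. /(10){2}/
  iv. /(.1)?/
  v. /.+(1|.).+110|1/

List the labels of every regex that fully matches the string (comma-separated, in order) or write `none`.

i → no match
ii → match
iii → no match — must start with '10'
iv → no match
v → no match

ii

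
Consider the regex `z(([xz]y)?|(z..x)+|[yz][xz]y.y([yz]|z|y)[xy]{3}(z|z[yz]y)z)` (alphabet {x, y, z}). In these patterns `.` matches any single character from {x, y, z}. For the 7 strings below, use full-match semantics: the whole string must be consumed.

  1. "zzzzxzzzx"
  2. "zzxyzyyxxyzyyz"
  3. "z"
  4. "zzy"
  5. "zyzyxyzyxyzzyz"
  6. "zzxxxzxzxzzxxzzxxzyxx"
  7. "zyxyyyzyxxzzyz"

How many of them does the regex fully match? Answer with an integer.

7

1 → match
2 → match
3 → match
4 → match
5 → match
6 → match
7 → match
Total matched: 7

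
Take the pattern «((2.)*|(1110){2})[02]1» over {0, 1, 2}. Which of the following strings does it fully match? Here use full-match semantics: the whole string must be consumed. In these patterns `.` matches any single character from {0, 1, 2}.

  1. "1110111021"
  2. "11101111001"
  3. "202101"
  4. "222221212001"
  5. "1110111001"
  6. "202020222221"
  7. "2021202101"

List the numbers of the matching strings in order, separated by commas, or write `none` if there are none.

1, 3, 4, 5, 6, 7

1. "1110111021" → match
2. "11101111001" → no match
3. "202101" → match
4. "222221212001" → match
5. "1110111001" → match
6. "202020222221" → match
7. "2021202101" → match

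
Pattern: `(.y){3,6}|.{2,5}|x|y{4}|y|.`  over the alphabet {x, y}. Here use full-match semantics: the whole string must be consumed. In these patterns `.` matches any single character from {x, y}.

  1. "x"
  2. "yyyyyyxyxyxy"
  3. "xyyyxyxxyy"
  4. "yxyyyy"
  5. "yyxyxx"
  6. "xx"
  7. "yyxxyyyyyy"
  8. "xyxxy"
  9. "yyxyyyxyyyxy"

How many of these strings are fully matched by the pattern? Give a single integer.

5

1 → match
2 → match
3 → no match
4 → no match
5 → no match
6 → match
7 → no match
8 → match
9 → match
Total matched: 5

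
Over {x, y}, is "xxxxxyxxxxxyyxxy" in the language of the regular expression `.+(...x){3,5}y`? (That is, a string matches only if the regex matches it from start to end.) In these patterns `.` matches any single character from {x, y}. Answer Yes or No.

Yes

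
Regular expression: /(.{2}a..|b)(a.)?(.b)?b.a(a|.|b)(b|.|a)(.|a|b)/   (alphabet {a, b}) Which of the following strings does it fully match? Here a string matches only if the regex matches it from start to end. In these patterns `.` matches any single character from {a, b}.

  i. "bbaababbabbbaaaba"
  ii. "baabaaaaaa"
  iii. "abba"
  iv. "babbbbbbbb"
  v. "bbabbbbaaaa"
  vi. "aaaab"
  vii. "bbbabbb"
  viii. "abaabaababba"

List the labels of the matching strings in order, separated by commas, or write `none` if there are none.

v, vii

i → no match
ii. "baabaaaaaa" → no match
iii. "abba" → no match
iv. "babbbbbbbb" → no match
v. "bbabbbbaaaa" → match
vi. "aaaab" → no match
vii. "bbbabbb" → match
viii. "abaabaababba" → no match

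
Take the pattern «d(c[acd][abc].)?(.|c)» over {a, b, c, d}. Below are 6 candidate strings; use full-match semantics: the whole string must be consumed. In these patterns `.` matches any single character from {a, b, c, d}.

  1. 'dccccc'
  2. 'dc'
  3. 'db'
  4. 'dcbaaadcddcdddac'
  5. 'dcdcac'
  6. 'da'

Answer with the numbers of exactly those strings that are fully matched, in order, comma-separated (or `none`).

1, 2, 3, 5, 6

1. 'dccccc' → match
2. 'dc' → match
3. 'db' → match
4 → no match
5. 'dcdcac' → match
6. 'da' → match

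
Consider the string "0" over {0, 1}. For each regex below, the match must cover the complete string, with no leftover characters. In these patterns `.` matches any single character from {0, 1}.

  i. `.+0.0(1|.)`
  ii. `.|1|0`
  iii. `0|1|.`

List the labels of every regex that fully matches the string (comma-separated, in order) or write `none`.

ii, iii

i → no match
ii → match
iii → match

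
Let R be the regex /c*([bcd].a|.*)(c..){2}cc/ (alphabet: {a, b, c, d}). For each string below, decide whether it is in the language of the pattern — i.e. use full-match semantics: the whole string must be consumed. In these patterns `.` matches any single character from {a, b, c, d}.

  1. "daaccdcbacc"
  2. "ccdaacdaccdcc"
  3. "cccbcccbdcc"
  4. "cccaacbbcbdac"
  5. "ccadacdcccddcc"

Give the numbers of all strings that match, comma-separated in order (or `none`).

1 → match
2 → match
3 → no match
4 → no match — must end with "cc"
5 → no match

1, 2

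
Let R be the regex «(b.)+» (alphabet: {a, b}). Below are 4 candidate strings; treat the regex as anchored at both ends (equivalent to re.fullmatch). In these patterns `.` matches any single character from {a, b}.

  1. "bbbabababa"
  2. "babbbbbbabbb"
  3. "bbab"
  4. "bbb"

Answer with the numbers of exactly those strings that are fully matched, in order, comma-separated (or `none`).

1. "bbbabababa" → match
2. "babbbbbbabbb" → no match
3. "bbab" → no match
4. "bbb" → no match

1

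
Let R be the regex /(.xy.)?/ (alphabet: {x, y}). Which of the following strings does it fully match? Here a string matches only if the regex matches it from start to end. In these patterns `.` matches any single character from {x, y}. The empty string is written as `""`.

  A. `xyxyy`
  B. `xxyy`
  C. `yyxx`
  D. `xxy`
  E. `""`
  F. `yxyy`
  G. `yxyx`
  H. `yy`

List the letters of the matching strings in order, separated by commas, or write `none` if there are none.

B, E, F, G

A → no match
B → match
C → no match
D → no match
E → match
F → match
G → match
H → no match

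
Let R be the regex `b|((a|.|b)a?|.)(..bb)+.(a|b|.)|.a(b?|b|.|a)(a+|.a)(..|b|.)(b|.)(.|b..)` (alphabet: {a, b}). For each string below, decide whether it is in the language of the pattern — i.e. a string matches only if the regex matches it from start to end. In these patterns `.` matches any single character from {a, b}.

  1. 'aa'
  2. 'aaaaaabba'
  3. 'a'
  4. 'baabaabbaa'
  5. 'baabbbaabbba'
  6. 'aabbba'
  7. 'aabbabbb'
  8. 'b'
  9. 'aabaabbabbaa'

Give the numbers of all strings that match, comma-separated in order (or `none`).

1. 'aa' → no match
2. 'aaaaaabba' → match
3. 'a' → no match
4. 'baabaabbaa' → match
5. 'baabbbaabbba' → match
6. 'aabbba' → no match
7. 'aabbabbb' → match
8. 'b' → match
9. 'aabaabbabbaa' → no match

2, 4, 5, 7, 8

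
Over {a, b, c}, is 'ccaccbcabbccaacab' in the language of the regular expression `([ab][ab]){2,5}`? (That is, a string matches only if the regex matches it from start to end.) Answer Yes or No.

No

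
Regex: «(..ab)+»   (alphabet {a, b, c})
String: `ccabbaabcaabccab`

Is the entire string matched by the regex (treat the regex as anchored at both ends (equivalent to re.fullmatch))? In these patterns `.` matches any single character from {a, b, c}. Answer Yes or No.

Yes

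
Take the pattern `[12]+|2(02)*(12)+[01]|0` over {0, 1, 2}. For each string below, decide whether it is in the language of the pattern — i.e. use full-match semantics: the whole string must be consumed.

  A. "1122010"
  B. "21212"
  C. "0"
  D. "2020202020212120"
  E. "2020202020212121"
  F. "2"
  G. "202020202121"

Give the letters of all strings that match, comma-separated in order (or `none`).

A. "1122010" → no match
B. "21212" → match
C. "0" → match
D → match
E → match
F. "2" → match
G. "202020202121" → match

B, C, D, E, F, G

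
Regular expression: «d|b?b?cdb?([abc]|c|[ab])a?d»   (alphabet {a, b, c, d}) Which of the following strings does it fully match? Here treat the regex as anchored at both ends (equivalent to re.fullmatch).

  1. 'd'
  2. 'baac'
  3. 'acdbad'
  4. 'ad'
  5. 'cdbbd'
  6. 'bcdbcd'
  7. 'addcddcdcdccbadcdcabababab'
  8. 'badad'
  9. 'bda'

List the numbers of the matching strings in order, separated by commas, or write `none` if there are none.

1 → match
2 → no match — must end with 'd'
3 → no match
4 → no match
5 → match
6 → match
7 → no match — must end with 'd'
8 → no match
9 → no match — must end with 'd'

1, 5, 6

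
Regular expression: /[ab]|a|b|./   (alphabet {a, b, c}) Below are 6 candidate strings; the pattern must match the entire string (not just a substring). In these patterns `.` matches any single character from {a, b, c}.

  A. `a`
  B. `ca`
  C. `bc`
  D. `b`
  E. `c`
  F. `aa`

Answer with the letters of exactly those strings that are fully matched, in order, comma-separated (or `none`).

A, D, E

A → match
B → no match
C → no match
D → match
E → match
F → no match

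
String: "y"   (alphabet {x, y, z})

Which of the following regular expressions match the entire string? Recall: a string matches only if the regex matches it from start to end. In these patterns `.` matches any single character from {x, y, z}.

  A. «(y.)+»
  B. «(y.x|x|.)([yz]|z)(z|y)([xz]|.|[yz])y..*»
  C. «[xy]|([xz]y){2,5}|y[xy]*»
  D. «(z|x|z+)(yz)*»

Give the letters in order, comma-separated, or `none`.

A → no match
B → no match
C → match
D → no match

C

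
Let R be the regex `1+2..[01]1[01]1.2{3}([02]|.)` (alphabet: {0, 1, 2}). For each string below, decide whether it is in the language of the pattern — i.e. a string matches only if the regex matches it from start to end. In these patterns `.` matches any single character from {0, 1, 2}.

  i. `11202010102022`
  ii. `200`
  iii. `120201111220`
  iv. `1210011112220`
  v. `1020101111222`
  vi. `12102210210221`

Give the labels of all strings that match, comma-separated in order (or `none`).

i → no match
ii. `200` → no match — must start with `1`
iii. `120201111220` → no match
iv → match
v → no match
vi → no match

iv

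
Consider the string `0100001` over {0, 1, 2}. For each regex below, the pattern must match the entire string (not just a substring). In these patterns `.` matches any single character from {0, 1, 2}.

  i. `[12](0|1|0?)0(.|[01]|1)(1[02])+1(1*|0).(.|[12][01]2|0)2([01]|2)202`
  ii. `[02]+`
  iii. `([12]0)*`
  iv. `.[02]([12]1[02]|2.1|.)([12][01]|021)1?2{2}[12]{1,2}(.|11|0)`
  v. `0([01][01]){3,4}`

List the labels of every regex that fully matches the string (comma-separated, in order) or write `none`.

i → no match — must end with `202`
ii → no match
iii → no match
iv → no match
v → match

v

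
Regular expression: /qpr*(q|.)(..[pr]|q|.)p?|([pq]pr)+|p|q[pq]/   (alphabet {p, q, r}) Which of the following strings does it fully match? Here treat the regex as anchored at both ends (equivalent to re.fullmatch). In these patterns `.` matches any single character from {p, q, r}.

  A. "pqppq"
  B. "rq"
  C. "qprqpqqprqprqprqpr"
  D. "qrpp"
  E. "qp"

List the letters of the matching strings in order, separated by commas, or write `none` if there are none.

E

A → no match
B → no match
C → no match
D → no match
E → match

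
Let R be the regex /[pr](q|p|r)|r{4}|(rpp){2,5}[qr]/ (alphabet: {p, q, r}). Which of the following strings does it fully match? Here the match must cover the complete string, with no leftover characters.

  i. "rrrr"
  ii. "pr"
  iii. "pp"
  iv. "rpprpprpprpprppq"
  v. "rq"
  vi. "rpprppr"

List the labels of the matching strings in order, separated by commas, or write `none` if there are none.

i. "rrrr" → match
ii. "pr" → match
iii. "pp" → match
iv → match
v. "rq" → match
vi. "rpprppr" → match

i, ii, iii, iv, v, vi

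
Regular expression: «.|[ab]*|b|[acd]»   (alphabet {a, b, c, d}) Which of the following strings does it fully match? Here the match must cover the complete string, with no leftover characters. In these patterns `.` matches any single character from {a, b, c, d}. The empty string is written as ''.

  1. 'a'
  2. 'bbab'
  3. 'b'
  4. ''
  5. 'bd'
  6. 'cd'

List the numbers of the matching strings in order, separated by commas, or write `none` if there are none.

1 → match
2 → match
3 → match
4 → match
5 → no match
6 → no match

1, 2, 3, 4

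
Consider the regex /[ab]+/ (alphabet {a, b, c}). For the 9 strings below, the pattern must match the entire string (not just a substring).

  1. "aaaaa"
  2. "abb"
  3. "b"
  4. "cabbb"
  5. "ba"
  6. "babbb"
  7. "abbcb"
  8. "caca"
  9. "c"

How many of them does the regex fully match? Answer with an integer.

1 → match
2 → match
3 → match
4 → no match
5 → match
6 → match
7 → no match
8 → no match
9 → no match
Total matched: 5

5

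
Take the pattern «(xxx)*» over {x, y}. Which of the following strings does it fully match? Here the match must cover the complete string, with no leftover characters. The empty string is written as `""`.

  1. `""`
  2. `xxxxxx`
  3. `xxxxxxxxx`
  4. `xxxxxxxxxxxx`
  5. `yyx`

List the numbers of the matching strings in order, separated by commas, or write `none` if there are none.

1, 2, 3, 4

1 → match
2 → match
3 → match
4 → match
5 → no match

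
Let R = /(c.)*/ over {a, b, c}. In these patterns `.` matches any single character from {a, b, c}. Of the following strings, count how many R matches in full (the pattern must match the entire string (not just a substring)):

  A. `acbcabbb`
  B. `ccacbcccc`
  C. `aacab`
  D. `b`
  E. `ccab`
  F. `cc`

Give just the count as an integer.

1

A → no match
B → no match
C → no match
D → no match
E → no match
F → match
Total matched: 1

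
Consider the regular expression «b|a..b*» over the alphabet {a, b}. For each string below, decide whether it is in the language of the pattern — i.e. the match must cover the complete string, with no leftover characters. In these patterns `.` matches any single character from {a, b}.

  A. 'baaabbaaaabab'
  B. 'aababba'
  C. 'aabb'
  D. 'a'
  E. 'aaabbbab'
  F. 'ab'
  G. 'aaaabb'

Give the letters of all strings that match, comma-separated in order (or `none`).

C

A → no match
B → no match
C → match
D → no match
E → no match
F → no match
G → no match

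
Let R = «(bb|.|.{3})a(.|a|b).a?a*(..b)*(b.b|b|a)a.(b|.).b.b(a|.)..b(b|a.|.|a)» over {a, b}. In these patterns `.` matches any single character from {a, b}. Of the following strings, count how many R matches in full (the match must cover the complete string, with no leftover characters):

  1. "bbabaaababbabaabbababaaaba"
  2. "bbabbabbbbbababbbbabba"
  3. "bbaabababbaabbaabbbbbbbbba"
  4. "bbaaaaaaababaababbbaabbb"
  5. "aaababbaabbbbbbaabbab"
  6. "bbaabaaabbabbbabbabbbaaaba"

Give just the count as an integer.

1 → match
2 → no match
3 → no match
4 → match
5 → match
6 → match
Total matched: 4

4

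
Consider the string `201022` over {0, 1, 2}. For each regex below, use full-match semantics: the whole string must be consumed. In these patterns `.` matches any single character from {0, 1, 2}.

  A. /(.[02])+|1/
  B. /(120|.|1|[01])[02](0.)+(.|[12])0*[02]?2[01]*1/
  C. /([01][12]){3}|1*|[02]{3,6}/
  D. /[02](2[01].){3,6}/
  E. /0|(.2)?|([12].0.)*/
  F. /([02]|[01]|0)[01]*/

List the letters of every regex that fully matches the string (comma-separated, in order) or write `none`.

A

A → match
B → no match — must end with `1`
C → no match
D → no match
E → no match
F → no match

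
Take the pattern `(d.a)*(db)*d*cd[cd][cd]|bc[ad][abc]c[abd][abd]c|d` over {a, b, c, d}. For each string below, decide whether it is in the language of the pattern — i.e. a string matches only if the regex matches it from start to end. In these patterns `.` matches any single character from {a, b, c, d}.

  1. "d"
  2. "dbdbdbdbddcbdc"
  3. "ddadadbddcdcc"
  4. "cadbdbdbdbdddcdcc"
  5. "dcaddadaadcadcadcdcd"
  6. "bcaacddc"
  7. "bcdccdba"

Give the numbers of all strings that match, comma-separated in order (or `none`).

1, 5, 6

1 → match
2 → no match
3 → no match
4 → no match
5 → match
6 → match
7 → no match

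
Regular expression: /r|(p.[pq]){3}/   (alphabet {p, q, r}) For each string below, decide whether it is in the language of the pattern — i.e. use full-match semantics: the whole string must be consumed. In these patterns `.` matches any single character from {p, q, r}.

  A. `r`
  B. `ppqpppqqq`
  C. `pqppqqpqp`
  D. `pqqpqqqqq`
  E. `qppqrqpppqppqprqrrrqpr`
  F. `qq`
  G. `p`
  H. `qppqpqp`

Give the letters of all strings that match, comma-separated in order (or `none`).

A → match
B → no match
C → match
D → no match
E → no match
F → no match
G → no match
H → no match

A, C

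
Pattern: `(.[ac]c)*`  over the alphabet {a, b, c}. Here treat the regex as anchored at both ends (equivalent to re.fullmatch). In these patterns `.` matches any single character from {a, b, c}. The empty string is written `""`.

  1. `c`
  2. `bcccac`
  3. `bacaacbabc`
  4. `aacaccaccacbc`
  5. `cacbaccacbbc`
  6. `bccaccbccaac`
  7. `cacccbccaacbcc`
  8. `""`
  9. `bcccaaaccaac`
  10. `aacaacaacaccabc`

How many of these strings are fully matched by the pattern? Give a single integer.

3

1 → no match
2 → match
3 → no match
4 → no match
5 → no match
6 → match
7 → no match
8 → match
9 → no match
10 → no match
Total matched: 3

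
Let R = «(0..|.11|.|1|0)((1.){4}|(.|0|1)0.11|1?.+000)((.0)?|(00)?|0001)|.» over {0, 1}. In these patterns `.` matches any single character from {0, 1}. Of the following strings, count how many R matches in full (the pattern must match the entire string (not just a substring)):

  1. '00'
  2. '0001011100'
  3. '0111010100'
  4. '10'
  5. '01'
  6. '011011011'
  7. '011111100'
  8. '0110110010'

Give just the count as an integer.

1 → no match
2 → match
3 → no match
4 → no match
5 → no match
6 → no match
7 → no match
8 → no match
Total matched: 1

1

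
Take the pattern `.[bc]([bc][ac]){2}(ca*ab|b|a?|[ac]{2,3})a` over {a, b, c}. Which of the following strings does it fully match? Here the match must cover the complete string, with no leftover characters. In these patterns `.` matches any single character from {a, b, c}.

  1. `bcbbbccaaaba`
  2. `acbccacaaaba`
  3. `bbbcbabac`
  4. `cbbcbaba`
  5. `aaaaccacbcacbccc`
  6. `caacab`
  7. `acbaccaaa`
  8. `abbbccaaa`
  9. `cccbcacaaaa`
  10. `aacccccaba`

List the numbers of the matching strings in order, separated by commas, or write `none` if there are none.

2, 4, 7

1 → no match
2 → match
3 → no match — must end with `a`
4 → match
5 → no match — must end with `a`
6 → no match — must end with `a`
7 → match
8 → no match
9 → no match
10 → no match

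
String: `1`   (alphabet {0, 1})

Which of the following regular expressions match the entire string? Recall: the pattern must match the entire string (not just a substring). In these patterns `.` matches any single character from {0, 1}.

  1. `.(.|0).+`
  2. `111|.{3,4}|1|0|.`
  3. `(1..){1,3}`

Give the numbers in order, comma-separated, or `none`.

1 → no match
2 → match
3 → no match

2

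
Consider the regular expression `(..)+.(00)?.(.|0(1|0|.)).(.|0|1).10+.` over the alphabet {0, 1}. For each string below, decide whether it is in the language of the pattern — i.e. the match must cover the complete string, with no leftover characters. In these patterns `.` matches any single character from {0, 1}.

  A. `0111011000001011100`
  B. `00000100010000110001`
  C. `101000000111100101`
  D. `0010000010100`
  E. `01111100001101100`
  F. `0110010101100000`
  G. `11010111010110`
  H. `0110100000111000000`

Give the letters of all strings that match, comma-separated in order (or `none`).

A → match
B → match
C → no match
D → match
E → match
F → match
G → no match
H → match

A, B, D, E, F, H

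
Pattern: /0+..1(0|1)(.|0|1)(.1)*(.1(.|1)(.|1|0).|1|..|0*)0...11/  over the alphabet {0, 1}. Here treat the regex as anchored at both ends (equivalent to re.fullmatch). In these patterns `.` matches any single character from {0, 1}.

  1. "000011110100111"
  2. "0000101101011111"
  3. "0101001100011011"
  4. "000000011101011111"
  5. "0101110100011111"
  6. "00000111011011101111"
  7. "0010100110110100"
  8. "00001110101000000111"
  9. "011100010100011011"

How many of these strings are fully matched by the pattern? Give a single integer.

6

1 → no match
2 → match
3 → match
4 → match
5 → match
6 → no match
7 → no match — must end with "11"
8 → match
9 → match
Total matched: 6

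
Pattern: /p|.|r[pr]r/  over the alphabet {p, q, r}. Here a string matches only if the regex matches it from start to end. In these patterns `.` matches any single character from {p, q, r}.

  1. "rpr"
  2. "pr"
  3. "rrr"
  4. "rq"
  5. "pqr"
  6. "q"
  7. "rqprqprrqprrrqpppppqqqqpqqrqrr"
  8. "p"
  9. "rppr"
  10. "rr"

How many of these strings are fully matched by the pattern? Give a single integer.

1 → match
2 → no match
3 → match
4 → no match
5 → no match
6 → match
7 → no match
8 → match
9 → no match
10 → no match
Total matched: 4

4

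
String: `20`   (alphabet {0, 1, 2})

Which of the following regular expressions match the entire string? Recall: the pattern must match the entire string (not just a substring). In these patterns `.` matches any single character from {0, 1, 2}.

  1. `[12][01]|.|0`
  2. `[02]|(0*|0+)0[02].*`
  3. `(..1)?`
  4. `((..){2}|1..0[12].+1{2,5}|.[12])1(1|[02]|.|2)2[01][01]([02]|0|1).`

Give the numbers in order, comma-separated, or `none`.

1 → match
2 → no match
3 → no match
4 → no match

1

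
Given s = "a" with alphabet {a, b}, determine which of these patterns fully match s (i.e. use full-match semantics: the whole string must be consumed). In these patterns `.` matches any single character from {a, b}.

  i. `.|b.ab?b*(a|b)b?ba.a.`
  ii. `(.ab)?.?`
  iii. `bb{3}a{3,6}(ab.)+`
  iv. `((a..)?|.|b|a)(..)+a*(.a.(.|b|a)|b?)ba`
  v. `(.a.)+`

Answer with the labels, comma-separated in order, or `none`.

i, ii

i → match
ii → match
iii → no match — must start with "bb"
iv → no match — must end with "ba"
v → no match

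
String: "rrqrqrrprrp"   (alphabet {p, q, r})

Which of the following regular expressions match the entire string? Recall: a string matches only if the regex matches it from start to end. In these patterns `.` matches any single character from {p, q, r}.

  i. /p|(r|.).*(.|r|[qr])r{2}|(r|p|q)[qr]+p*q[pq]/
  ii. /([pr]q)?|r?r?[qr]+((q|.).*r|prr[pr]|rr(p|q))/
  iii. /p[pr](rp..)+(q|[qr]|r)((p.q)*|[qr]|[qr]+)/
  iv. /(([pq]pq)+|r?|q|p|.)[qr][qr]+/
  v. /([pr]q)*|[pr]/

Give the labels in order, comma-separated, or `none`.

ii

i → no match
ii → match
iii → no match — must start with "p"
iv → no match
v → no match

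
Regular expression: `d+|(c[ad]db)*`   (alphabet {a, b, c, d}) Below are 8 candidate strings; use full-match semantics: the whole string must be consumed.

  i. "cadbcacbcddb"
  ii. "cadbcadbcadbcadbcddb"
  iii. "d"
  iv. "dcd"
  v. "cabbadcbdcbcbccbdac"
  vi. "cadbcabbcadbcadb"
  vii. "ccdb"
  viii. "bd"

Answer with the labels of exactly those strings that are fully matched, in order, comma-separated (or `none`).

i → no match
ii → match
iii → match
iv → no match
v → no match
vi → no match
vii → no match
viii → no match

ii, iii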